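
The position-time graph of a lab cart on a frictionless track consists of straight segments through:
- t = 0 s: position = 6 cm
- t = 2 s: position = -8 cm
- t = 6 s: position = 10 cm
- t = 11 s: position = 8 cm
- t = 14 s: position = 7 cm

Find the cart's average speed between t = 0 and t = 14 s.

Average speed = (total path length)/(elapsed time); on a piecewise-linear x-t graph the path length is Σ|Δx|.
0–2 s: |Δx| = |-8 − 6| = 14 cm
2–6 s: |Δx| = |10 − -8| = 18 cm
6–11 s: |Δx| = |8 − 10| = 2 cm
11–14 s: |Δx| = |7 − 8| = 1 cm
Total path = 35 cm; average speed = 35/14 = 2.5 cm/s.

2.5 cm/s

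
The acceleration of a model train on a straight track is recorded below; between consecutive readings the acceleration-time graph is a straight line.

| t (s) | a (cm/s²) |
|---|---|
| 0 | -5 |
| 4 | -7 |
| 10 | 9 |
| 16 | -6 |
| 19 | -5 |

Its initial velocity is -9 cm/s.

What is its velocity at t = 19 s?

Δv equals the area under the a-t graph; then v = v₀ + Δv.
0–4 s: ½(-5 + -7)(4) = -24 cm/s
4–10 s: ½(-7 + 9)(6) = 6 cm/s
10–16 s: ½(9 + -6)(6) = 9 cm/s
16–19 s: ½(-6 + -5)(3) = -16.5 cm/s
Δv = -25.5 cm/s, so v(19) = -9 + (-25.5) = -34.5 cm/s.

-34.5 cm/s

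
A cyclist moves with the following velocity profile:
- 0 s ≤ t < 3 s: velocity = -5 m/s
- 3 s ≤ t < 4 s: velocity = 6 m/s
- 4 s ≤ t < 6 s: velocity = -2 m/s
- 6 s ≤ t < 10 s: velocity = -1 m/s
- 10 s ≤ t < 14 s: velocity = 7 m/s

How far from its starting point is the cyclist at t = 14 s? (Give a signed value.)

11 m

Net displacement equals the area under the velocity-time graph (areas below the axis count negative).
0–3 s: -5 × 3 = -15 m
3–4 s: 6 × 1 = 6 m
4–6 s: -2 × 2 = -4 m
6–10 s: -1 × 4 = -4 m
10–14 s: 7 × 4 = 28 m
Net displacement = 11 m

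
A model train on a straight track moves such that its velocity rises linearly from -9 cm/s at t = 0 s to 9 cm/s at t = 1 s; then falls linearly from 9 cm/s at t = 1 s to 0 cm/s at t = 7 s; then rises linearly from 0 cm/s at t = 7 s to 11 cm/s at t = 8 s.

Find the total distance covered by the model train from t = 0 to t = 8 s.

37 cm

Total distance travelled is ∫|v| dt — sum the magnitudes of each area piece.
0–1 s: v = 0 at t = 0.5 s; triangle areas 2.25 + 2.25 = 4.5 cm
1–7 s: |½(9 + 0)(6)| = 27 cm
7–8 s: |½(0 + 11)(1)| = 5.5 cm
Total distance = 37 cm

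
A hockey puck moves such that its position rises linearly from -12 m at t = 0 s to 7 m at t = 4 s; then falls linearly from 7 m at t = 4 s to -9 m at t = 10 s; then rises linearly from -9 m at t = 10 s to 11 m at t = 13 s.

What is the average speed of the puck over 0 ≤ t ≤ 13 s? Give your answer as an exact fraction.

Average speed = (total path length)/(elapsed time); on a piecewise-linear x-t graph the path length is Σ|Δx|.
0–4 s: |Δx| = |7 − -12| = 19 m
4–10 s: |Δx| = |-9 − 7| = 16 m
10–13 s: |Δx| = |11 − -9| = 20 m
Total path = 55 m; average speed = 55/13 = 55/13 m/s.

55/13 m/s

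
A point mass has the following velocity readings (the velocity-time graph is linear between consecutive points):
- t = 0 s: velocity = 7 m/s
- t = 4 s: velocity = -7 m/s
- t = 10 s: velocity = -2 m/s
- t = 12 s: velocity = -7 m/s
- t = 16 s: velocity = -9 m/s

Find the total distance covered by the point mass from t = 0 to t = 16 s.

Total distance travelled is ∫|v| dt — sum the magnitudes of each area piece.
0–4 s: v = 0 at t = 2 s; triangle areas 7 + 7 = 14 m
4–10 s: |½(-7 + -2)(6)| = 27 m
10–12 s: |½(-2 + -7)(2)| = 9 m
12–16 s: |½(-7 + -9)(4)| = 32 m
Total distance = 82 m

82 m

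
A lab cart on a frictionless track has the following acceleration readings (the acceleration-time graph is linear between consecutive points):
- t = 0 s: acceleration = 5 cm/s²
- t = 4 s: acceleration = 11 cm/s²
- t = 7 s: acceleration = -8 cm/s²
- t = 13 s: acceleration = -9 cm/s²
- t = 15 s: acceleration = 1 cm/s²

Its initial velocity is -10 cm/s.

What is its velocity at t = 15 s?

-32.5 cm/s

Δv equals the area under the a-t graph; then v = v₀ + Δv.
0–4 s: ½(5 + 11)(4) = 32 cm/s
4–7 s: ½(11 + -8)(3) = 4.5 cm/s
7–13 s: ½(-8 + -9)(6) = -51 cm/s
13–15 s: ½(-9 + 1)(2) = -8 cm/s
Δv = -22.5 cm/s, so v(15) = -10 + (-22.5) = -32.5 cm/s.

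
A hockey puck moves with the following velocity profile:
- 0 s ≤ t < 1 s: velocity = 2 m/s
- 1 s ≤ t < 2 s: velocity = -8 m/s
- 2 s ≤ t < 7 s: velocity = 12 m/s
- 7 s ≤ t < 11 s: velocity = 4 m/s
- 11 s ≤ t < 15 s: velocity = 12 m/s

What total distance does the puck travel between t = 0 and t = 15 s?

Total distance travelled is ∫|v| dt — sum the magnitudes of each area piece.
0–1 s: |2| × 1 = 2 m
1–2 s: |-8| × 1 = 8 m
2–7 s: |12| × 5 = 60 m
7–11 s: |4| × 4 = 16 m
11–15 s: |12| × 4 = 48 m
Total distance = 134 m

134 m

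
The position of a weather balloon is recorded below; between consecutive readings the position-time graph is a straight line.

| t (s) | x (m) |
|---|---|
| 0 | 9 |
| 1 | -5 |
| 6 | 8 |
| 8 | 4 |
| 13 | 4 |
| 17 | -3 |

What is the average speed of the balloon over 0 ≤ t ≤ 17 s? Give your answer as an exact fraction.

Average speed = (total path length)/(elapsed time); on a piecewise-linear x-t graph the path length is Σ|Δx|.
0–1 s: |Δx| = |-5 − 9| = 14 m
1–6 s: |Δx| = |8 − -5| = 13 m
6–8 s: |Δx| = |4 − 8| = 4 m
8–13 s: |Δx| = |4 − 4| = 0 m
13–17 s: |Δx| = |-3 − 4| = 7 m
Total path = 38 m; average speed = 38/17 = 38/17 m/s.

38/17 m/s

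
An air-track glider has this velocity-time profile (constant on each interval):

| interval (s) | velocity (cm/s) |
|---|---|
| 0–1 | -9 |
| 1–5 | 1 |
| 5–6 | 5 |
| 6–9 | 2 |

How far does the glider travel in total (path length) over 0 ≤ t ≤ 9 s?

24 cm

Total distance travelled is ∫|v| dt — sum the magnitudes of each area piece.
0–1 s: |-9| × 1 = 9 cm
1–5 s: |1| × 4 = 4 cm
5–6 s: |5| × 1 = 5 cm
6–9 s: |2| × 3 = 6 cm
Total distance = 24 cm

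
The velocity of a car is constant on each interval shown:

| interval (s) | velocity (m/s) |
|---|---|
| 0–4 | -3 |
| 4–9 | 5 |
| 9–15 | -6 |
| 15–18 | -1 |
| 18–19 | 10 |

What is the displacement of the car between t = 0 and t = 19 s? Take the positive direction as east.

-16 m

Net displacement equals the area under the velocity-time graph (areas below the axis count negative).
0–4 s: -3 × 4 = -12 m
4–9 s: 5 × 5 = 25 m
9–15 s: -6 × 6 = -36 m
15–18 s: -1 × 3 = -3 m
18–19 s: 10 × 1 = 10 m
Net displacement = -16 m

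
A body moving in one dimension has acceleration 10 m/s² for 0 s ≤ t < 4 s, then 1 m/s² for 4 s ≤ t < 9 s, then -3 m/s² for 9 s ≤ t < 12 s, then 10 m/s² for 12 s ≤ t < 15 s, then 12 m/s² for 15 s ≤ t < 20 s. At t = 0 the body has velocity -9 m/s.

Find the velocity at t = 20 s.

117 m/s

Δv equals the area under the a-t graph; then v = v₀ + Δv.
0–4 s: 10 × 4 = 40 m/s
4–9 s: 1 × 5 = 5 m/s
9–12 s: -3 × 3 = -9 m/s
12–15 s: 10 × 3 = 30 m/s
15–20 s: 12 × 5 = 60 m/s
Δv = 126 m/s, so v(20) = -9 + (126) = 117 m/s.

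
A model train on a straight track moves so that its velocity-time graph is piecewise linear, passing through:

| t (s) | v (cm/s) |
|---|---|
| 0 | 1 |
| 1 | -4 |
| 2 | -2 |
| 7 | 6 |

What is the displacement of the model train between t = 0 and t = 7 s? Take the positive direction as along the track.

5.5 cm

Net displacement equals the area under the velocity-time graph (areas below the axis count negative).
0–1 s: ½(1 + -4)(1) = -1.5 cm
1–2 s: ½(-4 + -2)(1) = -3 cm
2–7 s: ½(-2 + 6)(5) = 10 cm
Net displacement = 5.5 cm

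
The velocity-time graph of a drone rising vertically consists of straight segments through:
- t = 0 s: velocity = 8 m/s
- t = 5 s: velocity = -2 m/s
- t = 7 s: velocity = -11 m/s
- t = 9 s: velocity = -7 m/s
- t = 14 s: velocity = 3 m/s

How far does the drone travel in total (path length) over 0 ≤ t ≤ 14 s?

Total distance travelled is ∫|v| dt — sum the magnitudes of each area piece.
0–5 s: v = 0 at t = 4 s; triangle areas 16 + 1 = 17 m
5–7 s: |½(-2 + -11)(2)| = 13 m
7–9 s: |½(-11 + -7)(2)| = 18 m
9–14 s: v = 0 at t = 12.5 s; triangle areas 12.25 + 2.25 = 14.5 m
Total distance = 62.5 m

62.5 m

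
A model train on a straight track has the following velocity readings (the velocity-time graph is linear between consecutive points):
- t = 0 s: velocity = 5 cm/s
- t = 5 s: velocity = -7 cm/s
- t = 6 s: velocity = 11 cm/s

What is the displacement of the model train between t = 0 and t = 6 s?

Displacement is the signed area under the v-t curve.
0–5 s: ½(5 + -7)(5) = -5 cm
5–6 s: ½(-7 + 11)(1) = 2 cm
Net displacement = -3 cm

-3 cm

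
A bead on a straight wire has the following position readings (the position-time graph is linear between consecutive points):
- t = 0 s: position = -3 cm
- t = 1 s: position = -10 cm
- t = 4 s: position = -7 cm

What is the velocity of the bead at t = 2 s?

1 cm/s

Velocity is the slope of the x-t graph on 1–4 s: (-7 − -10)/(4 − 1) = 1 cm/s.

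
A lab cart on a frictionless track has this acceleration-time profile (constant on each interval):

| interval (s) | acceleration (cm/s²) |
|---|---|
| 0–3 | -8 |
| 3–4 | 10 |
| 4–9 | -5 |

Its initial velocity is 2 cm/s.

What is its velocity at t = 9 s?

-37 cm/s

Δv equals the area under the a-t graph; then v = v₀ + Δv.
0–3 s: -8 × 3 = -24 cm/s
3–4 s: 10 × 1 = 10 cm/s
4–9 s: -5 × 5 = -25 cm/s
Δv = -39 cm/s, so v(9) = 2 + (-39) = -37 cm/s.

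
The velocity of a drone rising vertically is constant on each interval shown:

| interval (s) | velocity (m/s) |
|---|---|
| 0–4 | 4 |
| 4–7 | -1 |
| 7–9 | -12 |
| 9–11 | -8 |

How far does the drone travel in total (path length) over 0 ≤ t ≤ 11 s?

59 m

Total distance travelled is ∫|v| dt — sum the magnitudes of each area piece.
0–4 s: |4| × 4 = 16 m
4–7 s: |-1| × 3 = 3 m
7–9 s: |-12| × 2 = 24 m
9–11 s: |-8| × 2 = 16 m
Total distance = 59 m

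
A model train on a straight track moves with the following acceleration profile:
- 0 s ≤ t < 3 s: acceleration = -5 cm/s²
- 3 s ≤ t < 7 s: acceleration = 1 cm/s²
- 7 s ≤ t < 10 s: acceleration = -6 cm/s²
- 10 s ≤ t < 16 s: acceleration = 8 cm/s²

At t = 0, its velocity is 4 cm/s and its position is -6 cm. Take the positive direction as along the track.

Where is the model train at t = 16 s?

On each constant-a segment, Δv = aΔt and Δx = v₀Δt + ½aΔt²; chain segment to segment.
0–3 s: v starts 4 cm/s; Δx = 4·3 + ½·-5·3² = -10.5 cm; v ends -11 cm/s.
3–7 s: v starts -11 cm/s; Δx = -11·4 + ½·1·4² = -36 cm; v ends -7 cm/s.
7–10 s: v starts -7 cm/s; Δx = -7·3 + ½·-6·3² = -48 cm; v ends -25 cm/s.
10–16 s: v starts -25 cm/s; Δx = -25·6 + ½·8·6² = -6 cm; v ends 23 cm/s.
x(16) = -6 + Σ Δx = -106.5 cm.

-106.5 cm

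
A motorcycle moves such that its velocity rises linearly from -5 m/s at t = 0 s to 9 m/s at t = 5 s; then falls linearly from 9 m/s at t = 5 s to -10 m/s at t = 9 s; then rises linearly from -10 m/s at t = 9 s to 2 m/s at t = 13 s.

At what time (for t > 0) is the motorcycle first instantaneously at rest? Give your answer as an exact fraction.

t = 25/14 s

v changes sign on 0–5 s (from -5 to 9); the graph is linear there, so v = 0 at t = 0 + (5)·(5 − 0)/(9 − -5) = 25/14 s.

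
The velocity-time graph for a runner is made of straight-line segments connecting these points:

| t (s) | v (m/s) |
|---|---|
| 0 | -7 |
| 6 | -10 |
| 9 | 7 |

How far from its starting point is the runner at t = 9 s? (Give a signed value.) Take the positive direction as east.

Net displacement equals the area under the velocity-time graph (areas below the axis count negative).
0–6 s: ½(-7 + -10)(6) = -51 m
6–9 s: ½(-10 + 7)(3) = -4.5 m
Net displacement = -55.5 m

-55.5 m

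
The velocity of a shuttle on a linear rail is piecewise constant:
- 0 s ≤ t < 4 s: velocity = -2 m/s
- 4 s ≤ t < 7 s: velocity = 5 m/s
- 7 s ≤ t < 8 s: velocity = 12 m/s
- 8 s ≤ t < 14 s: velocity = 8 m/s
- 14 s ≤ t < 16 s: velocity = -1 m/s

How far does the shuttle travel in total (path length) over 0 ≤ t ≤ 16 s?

Total distance travelled is ∫|v| dt — sum the magnitudes of each area piece.
0–4 s: |-2| × 4 = 8 m
4–7 s: |5| × 3 = 15 m
7–8 s: |12| × 1 = 12 m
8–14 s: |8| × 6 = 48 m
14–16 s: |-1| × 2 = 2 m
Total distance = 85 m

85 m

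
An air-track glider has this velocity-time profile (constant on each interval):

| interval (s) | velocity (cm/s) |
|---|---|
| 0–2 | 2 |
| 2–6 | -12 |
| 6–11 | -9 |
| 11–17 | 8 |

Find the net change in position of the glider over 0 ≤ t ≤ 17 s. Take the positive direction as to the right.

Displacement is the signed area under the v-t curve.
0–2 s: 2 × 2 = 4 cm
2–6 s: -12 × 4 = -48 cm
6–11 s: -9 × 5 = -45 cm
11–17 s: 8 × 6 = 48 cm
Net displacement = -41 cm

-41 cm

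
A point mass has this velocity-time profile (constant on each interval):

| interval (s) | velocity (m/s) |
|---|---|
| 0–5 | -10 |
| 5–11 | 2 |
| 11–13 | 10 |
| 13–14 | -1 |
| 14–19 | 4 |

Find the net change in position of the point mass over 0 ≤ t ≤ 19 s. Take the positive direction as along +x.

1 m

Displacement is the signed area under the v-t curve.
0–5 s: -10 × 5 = -50 m
5–11 s: 2 × 6 = 12 m
11–13 s: 10 × 2 = 20 m
13–14 s: -1 × 1 = -1 m
14–19 s: 4 × 5 = 20 m
Net displacement = 1 m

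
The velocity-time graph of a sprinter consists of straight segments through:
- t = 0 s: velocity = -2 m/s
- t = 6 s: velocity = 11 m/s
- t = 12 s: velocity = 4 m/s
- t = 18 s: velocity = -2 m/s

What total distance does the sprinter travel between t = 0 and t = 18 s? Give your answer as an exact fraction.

1090/13 m

Total distance travelled is ∫|v| dt — sum the magnitudes of each area piece.
0–6 s: v = 0 at t = 12/13 s; triangle areas 12/13 + 363/13 = 375/13 m
6–12 s: |½(11 + 4)(6)| = 45 m
12–18 s: v = 0 at t = 16 s; triangle areas 8 + 2 = 10 m
Total distance = 1090/13 m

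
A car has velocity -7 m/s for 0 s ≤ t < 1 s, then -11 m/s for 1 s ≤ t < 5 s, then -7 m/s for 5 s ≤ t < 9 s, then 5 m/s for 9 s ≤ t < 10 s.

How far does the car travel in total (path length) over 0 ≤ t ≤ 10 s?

Total distance travelled is ∫|v| dt — sum the magnitudes of each area piece.
0–1 s: |-7| × 1 = 7 m
1–5 s: |-11| × 4 = 44 m
5–9 s: |-7| × 4 = 28 m
9–10 s: |5| × 1 = 5 m
Total distance = 84 m

84 m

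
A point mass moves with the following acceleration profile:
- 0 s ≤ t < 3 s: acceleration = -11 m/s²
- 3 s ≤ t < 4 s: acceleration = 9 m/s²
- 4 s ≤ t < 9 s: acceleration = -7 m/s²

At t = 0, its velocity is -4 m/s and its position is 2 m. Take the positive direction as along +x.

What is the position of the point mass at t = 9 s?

On each constant-a segment, Δv = aΔt and Δx = v₀Δt + ½aΔt²; chain segment to segment.
0–3 s: v starts -4 m/s; Δx = -4·3 + ½·-11·3² = -61.5 m; v ends -37 m/s.
3–4 s: v starts -37 m/s; Δx = -37·1 + ½·9·1² = -32.5 m; v ends -28 m/s.
4–9 s: v starts -28 m/s; Δx = -28·5 + ½·-7·5² = -227.5 m; v ends -63 m/s.
x(9) = 2 + Σ Δx = -319.5 m.

-319.5 m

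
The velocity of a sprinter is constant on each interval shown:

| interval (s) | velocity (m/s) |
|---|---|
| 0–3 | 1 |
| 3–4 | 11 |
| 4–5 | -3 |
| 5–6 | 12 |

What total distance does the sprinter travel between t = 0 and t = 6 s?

29 m

Total distance travelled is ∫|v| dt — sum the magnitudes of each area piece.
0–3 s: |1| × 3 = 3 m
3–4 s: |11| × 1 = 11 m
4–5 s: |-3| × 1 = 3 m
5–6 s: |12| × 1 = 12 m
Total distance = 29 m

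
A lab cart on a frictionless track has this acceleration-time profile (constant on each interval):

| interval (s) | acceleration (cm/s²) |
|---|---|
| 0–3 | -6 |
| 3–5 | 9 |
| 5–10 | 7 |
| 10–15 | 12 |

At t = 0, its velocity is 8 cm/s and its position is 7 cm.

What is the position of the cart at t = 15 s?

On each constant-a segment, Δv = aΔt and Δx = v₀Δt + ½aΔt²; chain segment to segment.
0–3 s: v starts 8 cm/s; Δx = 8·3 + ½·-6·3² = -3 cm; v ends -10 cm/s.
3–5 s: v starts -10 cm/s; Δx = -10·2 + ½·9·2² = -2 cm; v ends 8 cm/s.
5–10 s: v starts 8 cm/s; Δx = 8·5 + ½·7·5² = 127.5 cm; v ends 43 cm/s.
10–15 s: v starts 43 cm/s; Δx = 43·5 + ½·12·5² = 365 cm; v ends 103 cm/s.
x(15) = 7 + Σ Δx = 494.5 cm.

494.5 cm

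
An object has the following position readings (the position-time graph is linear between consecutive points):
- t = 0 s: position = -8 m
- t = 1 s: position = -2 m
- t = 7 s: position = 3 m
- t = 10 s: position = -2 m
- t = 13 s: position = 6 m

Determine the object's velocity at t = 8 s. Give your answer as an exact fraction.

Velocity is the slope of the x-t graph on 7–10 s: (-2 − 3)/(10 − 7) = -5/3 m/s.

-5/3 m/s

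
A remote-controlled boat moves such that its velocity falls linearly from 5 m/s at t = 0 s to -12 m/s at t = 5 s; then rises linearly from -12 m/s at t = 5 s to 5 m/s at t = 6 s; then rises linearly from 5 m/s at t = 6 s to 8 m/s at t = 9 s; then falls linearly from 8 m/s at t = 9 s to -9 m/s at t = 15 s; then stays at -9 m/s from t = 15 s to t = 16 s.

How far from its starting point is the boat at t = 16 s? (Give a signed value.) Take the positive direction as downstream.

Displacement is the signed area under the v-t curve.
0–5 s: ½(5 + -12)(5) = -17.5 m
5–6 s: ½(-12 + 5)(1) = -3.5 m
6–9 s: ½(5 + 8)(3) = 19.5 m
9–15 s: ½(8 + -9)(6) = -3 m
15–16 s: -9 × 1 = -9 m
Net displacement = -13.5 m

-13.5 m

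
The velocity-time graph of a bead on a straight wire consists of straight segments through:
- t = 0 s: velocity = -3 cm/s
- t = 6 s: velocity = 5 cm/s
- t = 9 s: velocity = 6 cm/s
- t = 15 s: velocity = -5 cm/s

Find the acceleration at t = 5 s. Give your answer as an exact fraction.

Acceleration is the slope of the v-t graph on 0–6 s: (5 − -3)/(6 − 0) = 4/3 cm/s².

4/3 cm/s²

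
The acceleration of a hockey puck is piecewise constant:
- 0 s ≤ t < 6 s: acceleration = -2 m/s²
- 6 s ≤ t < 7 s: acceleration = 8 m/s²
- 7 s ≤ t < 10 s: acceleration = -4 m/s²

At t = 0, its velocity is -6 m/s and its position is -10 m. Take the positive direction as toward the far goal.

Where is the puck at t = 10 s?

-144 m

On each constant-a segment, Δv = aΔt and Δx = v₀Δt + ½aΔt²; chain segment to segment.
0–6 s: v starts -6 m/s; Δx = -6·6 + ½·-2·6² = -72 m; v ends -18 m/s.
6–7 s: v starts -18 m/s; Δx = -18·1 + ½·8·1² = -14 m; v ends -10 m/s.
7–10 s: v starts -10 m/s; Δx = -10·3 + ½·-4·3² = -48 m; v ends -22 m/s.
x(10) = -10 + Σ Δx = -144 m.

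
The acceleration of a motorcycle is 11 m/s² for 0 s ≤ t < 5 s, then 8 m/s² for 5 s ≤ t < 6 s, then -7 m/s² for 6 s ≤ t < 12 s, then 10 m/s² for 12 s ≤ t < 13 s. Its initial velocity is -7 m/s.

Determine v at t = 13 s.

24 m/s

Δv equals the area under the a-t graph; then v = v₀ + Δv.
0–5 s: 11 × 5 = 55 m/s
5–6 s: 8 × 1 = 8 m/s
6–12 s: -7 × 6 = -42 m/s
12–13 s: 10 × 1 = 10 m/s
Δv = 31 m/s, so v(13) = -7 + (31) = 24 m/s.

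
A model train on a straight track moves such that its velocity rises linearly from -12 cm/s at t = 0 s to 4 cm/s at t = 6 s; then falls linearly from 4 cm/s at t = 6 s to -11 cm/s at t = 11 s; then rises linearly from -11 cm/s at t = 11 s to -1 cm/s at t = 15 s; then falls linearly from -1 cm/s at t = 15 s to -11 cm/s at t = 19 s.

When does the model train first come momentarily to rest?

t = 4.5 s

v changes sign on 0–6 s (from -12 to 4); the graph is linear there, so v = 0 at t = 0 + (12)·(6 − 0)/(4 − -12) = 4.5 s.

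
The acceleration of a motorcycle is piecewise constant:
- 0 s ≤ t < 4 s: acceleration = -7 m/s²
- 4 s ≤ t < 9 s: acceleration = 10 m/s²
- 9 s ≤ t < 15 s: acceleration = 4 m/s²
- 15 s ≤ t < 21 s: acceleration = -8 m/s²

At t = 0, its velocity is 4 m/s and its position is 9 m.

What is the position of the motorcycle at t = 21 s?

On each constant-a segment, Δv = aΔt and Δx = v₀Δt + ½aΔt²; chain segment to segment.
0–4 s: v starts 4 m/s; Δx = 4·4 + ½·-7·4² = -40 m; v ends -24 m/s.
4–9 s: v starts -24 m/s; Δx = -24·5 + ½·10·5² = 5 m; v ends 26 m/s.
9–15 s: v starts 26 m/s; Δx = 26·6 + ½·4·6² = 228 m; v ends 50 m/s.
15–21 s: v starts 50 m/s; Δx = 50·6 + ½·-8·6² = 156 m; v ends 2 m/s.
x(21) = 9 + Σ Δx = 358 m.

358 m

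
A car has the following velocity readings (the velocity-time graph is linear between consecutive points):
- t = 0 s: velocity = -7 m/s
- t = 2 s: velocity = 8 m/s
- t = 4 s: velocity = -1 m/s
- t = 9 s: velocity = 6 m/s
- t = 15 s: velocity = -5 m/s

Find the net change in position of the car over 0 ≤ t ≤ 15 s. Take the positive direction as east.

Net displacement equals the area under the velocity-time graph (areas below the axis count negative).
0–2 s: ½(-7 + 8)(2) = 1 m
2–4 s: ½(8 + -1)(2) = 7 m
4–9 s: ½(-1 + 6)(5) = 12.5 m
9–15 s: ½(6 + -5)(6) = 3 m
Net displacement = 23.5 m

23.5 m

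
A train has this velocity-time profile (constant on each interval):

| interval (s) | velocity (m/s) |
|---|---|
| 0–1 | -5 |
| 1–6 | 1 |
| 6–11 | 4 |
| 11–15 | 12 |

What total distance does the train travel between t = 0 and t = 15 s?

Distance (not displacement) is the total path length: add the absolute areas under v-t.
0–1 s: |-5| × 1 = 5 m
1–6 s: |1| × 5 = 5 m
6–11 s: |4| × 5 = 20 m
11–15 s: |12| × 4 = 48 m
Total distance = 78 m

78 m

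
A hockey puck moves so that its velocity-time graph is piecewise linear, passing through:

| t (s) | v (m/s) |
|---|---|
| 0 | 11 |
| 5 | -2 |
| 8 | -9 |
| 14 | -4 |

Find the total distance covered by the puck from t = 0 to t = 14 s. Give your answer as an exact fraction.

1034/13 m

Total distance travelled is ∫|v| dt — sum the magnitudes of each area piece.
0–5 s: v = 0 at t = 55/13 s; triangle areas 605/26 + 10/13 = 625/26 m
5–8 s: |½(-2 + -9)(3)| = 16.5 m
8–14 s: |½(-9 + -4)(6)| = 39 m
Total distance = 1034/13 m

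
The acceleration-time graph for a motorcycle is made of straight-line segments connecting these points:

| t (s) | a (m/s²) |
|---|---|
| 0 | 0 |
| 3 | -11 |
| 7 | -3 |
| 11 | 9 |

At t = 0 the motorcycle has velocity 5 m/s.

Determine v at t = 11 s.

-27.5 m/s

Δv equals the area under the a-t graph; then v = v₀ + Δv.
0–3 s: ½(0 + -11)(3) = -16.5 m/s
3–7 s: ½(-11 + -3)(4) = -28 m/s
7–11 s: ½(-3 + 9)(4) = 12 m/s
Δv = -32.5 m/s, so v(11) = 5 + (-32.5) = -27.5 m/s.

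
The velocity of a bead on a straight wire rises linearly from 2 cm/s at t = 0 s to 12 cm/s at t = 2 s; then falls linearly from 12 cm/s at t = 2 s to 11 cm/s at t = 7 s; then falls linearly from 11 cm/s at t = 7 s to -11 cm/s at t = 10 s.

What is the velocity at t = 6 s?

On 2–7 s the graph is linear from 12 to 11 cm/s: v(6) = 12 + (11 − 12)·(6 − 2)/(7 − 2) = 11.2 cm/s.

11.2 cm/s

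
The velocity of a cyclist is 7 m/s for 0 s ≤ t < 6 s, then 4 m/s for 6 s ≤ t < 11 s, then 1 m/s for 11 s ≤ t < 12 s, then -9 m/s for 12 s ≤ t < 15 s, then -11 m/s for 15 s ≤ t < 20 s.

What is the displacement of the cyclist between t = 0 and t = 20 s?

Net displacement equals the area under the velocity-time graph (areas below the axis count negative).
0–6 s: 7 × 6 = 42 m
6–11 s: 4 × 5 = 20 m
11–12 s: 1 × 1 = 1 m
12–15 s: -9 × 3 = -27 m
15–20 s: -11 × 5 = -55 m
Net displacement = -19 m

-19 m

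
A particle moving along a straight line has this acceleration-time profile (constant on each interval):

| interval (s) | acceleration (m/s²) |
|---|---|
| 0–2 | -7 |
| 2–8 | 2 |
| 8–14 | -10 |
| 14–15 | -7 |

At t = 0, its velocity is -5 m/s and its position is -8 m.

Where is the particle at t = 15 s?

-402.5 m

On each constant-a segment, Δv = aΔt and Δx = v₀Δt + ½aΔt²; chain segment to segment.
0–2 s: v starts -5 m/s; Δx = -5·2 + ½·-7·2² = -24 m; v ends -19 m/s.
2–8 s: v starts -19 m/s; Δx = -19·6 + ½·2·6² = -78 m; v ends -7 m/s.
8–14 s: v starts -7 m/s; Δx = -7·6 + ½·-10·6² = -222 m; v ends -67 m/s.
14–15 s: v starts -67 m/s; Δx = -67·1 + ½·-7·1² = -70.5 m; v ends -74 m/s.
x(15) = -8 + Σ Δx = -402.5 m.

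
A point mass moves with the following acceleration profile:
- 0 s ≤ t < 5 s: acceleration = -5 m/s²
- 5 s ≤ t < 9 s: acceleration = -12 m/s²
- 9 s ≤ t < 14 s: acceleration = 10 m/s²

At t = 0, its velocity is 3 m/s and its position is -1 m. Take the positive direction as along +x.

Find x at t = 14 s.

-457.5 m

On each constant-a segment, Δv = aΔt and Δx = v₀Δt + ½aΔt²; chain segment to segment.
0–5 s: v starts 3 m/s; Δx = 3·5 + ½·-5·5² = -47.5 m; v ends -22 m/s.
5–9 s: v starts -22 m/s; Δx = -22·4 + ½·-12·4² = -184 m; v ends -70 m/s.
9–14 s: v starts -70 m/s; Δx = -70·5 + ½·10·5² = -225 m; v ends -20 m/s.
x(14) = -1 + Σ Δx = -457.5 m.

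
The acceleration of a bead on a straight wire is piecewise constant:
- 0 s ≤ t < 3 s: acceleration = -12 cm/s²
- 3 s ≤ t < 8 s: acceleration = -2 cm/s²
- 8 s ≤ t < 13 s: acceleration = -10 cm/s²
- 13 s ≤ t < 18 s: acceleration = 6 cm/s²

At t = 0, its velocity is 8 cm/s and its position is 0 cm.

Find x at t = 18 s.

On each constant-a segment, Δv = aΔt and Δx = v₀Δt + ½aΔt²; chain segment to segment.
0–3 s: v starts 8 cm/s; Δx = 8·3 + ½·-12·3² = -30 cm; v ends -28 cm/s.
3–8 s: v starts -28 cm/s; Δx = -28·5 + ½·-2·5² = -165 cm; v ends -38 cm/s.
8–13 s: v starts -38 cm/s; Δx = -38·5 + ½·-10·5² = -315 cm; v ends -88 cm/s.
13–18 s: v starts -88 cm/s; Δx = -88·5 + ½·6·5² = -365 cm; v ends -58 cm/s.
x(18) = 0 + Σ Δx = -875 cm.

-875 cm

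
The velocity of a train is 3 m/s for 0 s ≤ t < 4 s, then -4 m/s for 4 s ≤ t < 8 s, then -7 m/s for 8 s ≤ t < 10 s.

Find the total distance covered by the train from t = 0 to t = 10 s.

42 m

Total distance travelled is ∫|v| dt — sum the magnitudes of each area piece.
0–4 s: |3| × 4 = 12 m
4–8 s: |-4| × 4 = 16 m
8–10 s: |-7| × 2 = 14 m
Total distance = 42 m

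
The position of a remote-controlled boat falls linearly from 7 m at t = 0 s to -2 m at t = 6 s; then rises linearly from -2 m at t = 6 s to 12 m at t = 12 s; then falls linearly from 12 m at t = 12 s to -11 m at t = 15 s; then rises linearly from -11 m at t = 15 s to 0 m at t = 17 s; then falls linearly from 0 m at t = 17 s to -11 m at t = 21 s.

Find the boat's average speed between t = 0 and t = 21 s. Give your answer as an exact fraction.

Average speed = (total path length)/(elapsed time); on a piecewise-linear x-t graph the path length is Σ|Δx|.
0–6 s: |Δx| = |-2 − 7| = 9 m
6–12 s: |Δx| = |12 − -2| = 14 m
12–15 s: |Δx| = |-11 − 12| = 23 m
15–17 s: |Δx| = |0 − -11| = 11 m
17–21 s: |Δx| = |-11 − 0| = 11 m
Total path = 68 m; average speed = 68/21 = 68/21 m/s.

68/21 m/s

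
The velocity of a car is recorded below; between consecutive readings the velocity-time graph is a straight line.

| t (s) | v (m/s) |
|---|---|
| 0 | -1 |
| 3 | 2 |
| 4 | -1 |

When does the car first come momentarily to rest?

v changes sign on 0–3 s (from -1 to 2); the graph is linear there, so v = 0 at t = 0 + (1)·(3 − 0)/(2 − -1) = 1 s.

t = 1 s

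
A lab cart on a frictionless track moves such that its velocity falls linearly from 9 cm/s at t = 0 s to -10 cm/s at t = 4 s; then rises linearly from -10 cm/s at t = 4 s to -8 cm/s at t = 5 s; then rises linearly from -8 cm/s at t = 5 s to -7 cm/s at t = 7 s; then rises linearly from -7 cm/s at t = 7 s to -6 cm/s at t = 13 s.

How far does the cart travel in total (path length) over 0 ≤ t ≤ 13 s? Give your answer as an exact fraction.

Distance (not displacement) is the total path length: add the absolute areas under v-t.
0–4 s: v = 0 at t = 36/19 s; triangle areas 162/19 + 200/19 = 362/19 cm
4–5 s: |½(-10 + -8)(1)| = 9 cm
5–7 s: |½(-8 + -7)(2)| = 15 cm
7–13 s: |½(-7 + -6)(6)| = 39 cm
Total distance = 1559/19 cm

1559/19 cm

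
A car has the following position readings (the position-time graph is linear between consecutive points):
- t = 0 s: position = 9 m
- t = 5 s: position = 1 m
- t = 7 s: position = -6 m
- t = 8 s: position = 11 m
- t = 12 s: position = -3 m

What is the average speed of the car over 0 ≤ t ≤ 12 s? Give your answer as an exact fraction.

23/6 m/s

Average speed = (total path length)/(elapsed time); on a piecewise-linear x-t graph the path length is Σ|Δx|.
0–5 s: |Δx| = |1 − 9| = 8 m
5–7 s: |Δx| = |-6 − 1| = 7 m
7–8 s: |Δx| = |11 − -6| = 17 m
8–12 s: |Δx| = |-3 − 11| = 14 m
Total path = 46 m; average speed = 46/12 = 23/6 m/s.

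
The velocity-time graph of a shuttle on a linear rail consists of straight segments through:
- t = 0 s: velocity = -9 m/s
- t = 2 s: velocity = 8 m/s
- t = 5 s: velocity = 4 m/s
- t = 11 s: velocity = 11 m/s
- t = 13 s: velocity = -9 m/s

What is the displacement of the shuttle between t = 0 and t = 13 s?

Net displacement equals the area under the velocity-time graph (areas below the axis count negative).
0–2 s: ½(-9 + 8)(2) = -1 m
2–5 s: ½(8 + 4)(3) = 18 m
5–11 s: ½(4 + 11)(6) = 45 m
11–13 s: ½(11 + -9)(2) = 2 m
Net displacement = 64 m

64 m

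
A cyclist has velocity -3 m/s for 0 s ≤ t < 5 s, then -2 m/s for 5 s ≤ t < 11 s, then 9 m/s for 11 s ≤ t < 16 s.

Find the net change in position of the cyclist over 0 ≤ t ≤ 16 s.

18 m

Displacement is the signed area under the v-t curve.
0–5 s: -3 × 5 = -15 m
5–11 s: -2 × 6 = -12 m
11–16 s: 9 × 5 = 45 m
Net displacement = 18 m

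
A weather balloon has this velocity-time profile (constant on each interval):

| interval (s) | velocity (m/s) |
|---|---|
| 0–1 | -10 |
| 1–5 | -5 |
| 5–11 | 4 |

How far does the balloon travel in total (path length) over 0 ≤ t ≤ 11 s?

54 m

Distance (not displacement) is the total path length: add the absolute areas under v-t.
0–1 s: |-10| × 1 = 10 m
1–5 s: |-5| × 4 = 20 m
5–11 s: |4| × 6 = 24 m
Total distance = 54 m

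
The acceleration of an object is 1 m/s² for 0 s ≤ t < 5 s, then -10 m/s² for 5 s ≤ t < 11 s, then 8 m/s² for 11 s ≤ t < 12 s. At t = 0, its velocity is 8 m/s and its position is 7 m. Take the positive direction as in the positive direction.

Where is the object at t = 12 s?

On each constant-a segment, Δv = aΔt and Δx = v₀Δt + ½aΔt²; chain segment to segment.
0–5 s: v starts 8 m/s; Δx = 8·5 + ½·1·5² = 52.5 m; v ends 13 m/s.
5–11 s: v starts 13 m/s; Δx = 13·6 + ½·-10·6² = -102 m; v ends -47 m/s.
11–12 s: v starts -47 m/s; Δx = -47·1 + ½·8·1² = -43 m; v ends -39 m/s.
x(12) = 7 + Σ Δx = -85.5 m.

-85.5 m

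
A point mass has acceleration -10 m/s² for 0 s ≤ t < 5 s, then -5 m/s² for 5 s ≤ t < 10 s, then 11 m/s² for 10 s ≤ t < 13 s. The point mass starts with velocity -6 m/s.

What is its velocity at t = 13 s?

Δv equals the area under the a-t graph; then v = v₀ + Δv.
0–5 s: -10 × 5 = -50 m/s
5–10 s: -5 × 5 = -25 m/s
10–13 s: 11 × 3 = 33 m/s
Δv = -42 m/s, so v(13) = -6 + (-42) = -48 m/s.

-48 m/s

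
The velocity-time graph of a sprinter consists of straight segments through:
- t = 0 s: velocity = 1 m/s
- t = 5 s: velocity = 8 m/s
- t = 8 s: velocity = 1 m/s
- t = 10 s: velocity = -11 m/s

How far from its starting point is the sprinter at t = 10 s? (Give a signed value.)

26 m

Displacement is the signed area under the v-t curve.
0–5 s: ½(1 + 8)(5) = 22.5 m
5–8 s: ½(8 + 1)(3) = 13.5 m
8–10 s: ½(1 + -11)(2) = -10 m
Net displacement = 26 m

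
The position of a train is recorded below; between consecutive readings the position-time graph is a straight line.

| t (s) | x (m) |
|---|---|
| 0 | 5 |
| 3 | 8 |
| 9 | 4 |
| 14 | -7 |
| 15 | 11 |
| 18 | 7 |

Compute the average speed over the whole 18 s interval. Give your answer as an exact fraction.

Average speed = (total path length)/(elapsed time); on a piecewise-linear x-t graph the path length is Σ|Δx|.
0–3 s: |Δx| = |8 − 5| = 3 m
3–9 s: |Δx| = |4 − 8| = 4 m
9–14 s: |Δx| = |-7 − 4| = 11 m
14–15 s: |Δx| = |11 − -7| = 18 m
15–18 s: |Δx| = |7 − 11| = 4 m
Total path = 40 m; average speed = 40/18 = 20/9 m/s.

20/9 m/s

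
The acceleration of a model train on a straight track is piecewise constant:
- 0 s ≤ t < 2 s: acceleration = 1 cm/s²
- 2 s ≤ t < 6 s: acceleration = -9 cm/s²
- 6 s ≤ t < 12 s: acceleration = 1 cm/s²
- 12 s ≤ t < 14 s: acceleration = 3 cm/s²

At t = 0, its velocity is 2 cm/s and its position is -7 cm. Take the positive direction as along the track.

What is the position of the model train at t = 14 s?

-277 cm

On each constant-a segment, Δv = aΔt and Δx = v₀Δt + ½aΔt²; chain segment to segment.
0–2 s: v starts 2 cm/s; Δx = 2·2 + ½·1·2² = 6 cm; v ends 4 cm/s.
2–6 s: v starts 4 cm/s; Δx = 4·4 + ½·-9·4² = -56 cm; v ends -32 cm/s.
6–12 s: v starts -32 cm/s; Δx = -32·6 + ½·1·6² = -174 cm; v ends -26 cm/s.
12–14 s: v starts -26 cm/s; Δx = -26·2 + ½·3·2² = -46 cm; v ends -20 cm/s.
x(14) = -7 + Σ Δx = -277 cm.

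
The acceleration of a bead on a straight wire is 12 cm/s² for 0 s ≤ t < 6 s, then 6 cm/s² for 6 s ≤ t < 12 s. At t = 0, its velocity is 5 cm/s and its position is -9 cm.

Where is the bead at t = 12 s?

807 cm

On each constant-a segment, Δv = aΔt and Δx = v₀Δt + ½aΔt²; chain segment to segment.
0–6 s: v starts 5 cm/s; Δx = 5·6 + ½·12·6² = 246 cm; v ends 77 cm/s.
6–12 s: v starts 77 cm/s; Δx = 77·6 + ½·6·6² = 570 cm; v ends 113 cm/s.
x(12) = -9 + Σ Δx = 807 cm.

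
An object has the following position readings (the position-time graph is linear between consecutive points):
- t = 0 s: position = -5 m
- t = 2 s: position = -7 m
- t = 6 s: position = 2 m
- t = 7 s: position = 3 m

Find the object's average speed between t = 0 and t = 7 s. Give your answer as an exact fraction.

Average speed = (total path length)/(elapsed time); on a piecewise-linear x-t graph the path length is Σ|Δx|.
0–2 s: |Δx| = |-7 − -5| = 2 m
2–6 s: |Δx| = |2 − -7| = 9 m
6–7 s: |Δx| = |3 − 2| = 1 m
Total path = 12 m; average speed = 12/7 = 12/7 m/s.

12/7 m/s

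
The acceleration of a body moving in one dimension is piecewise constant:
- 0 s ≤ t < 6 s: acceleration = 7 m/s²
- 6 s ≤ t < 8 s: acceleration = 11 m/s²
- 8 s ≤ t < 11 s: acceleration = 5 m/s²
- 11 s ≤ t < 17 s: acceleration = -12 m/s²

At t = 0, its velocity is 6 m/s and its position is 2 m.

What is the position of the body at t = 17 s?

808.5 m

On each constant-a segment, Δv = aΔt and Δx = v₀Δt + ½aΔt²; chain segment to segment.
0–6 s: v starts 6 m/s; Δx = 6·6 + ½·7·6² = 162 m; v ends 48 m/s.
6–8 s: v starts 48 m/s; Δx = 48·2 + ½·11·2² = 118 m; v ends 70 m/s.
8–11 s: v starts 70 m/s; Δx = 70·3 + ½·5·3² = 232.5 m; v ends 85 m/s.
11–17 s: v starts 85 m/s; Δx = 85·6 + ½·-12·6² = 294 m; v ends 13 m/s.
x(17) = 2 + Σ Δx = 808.5 m.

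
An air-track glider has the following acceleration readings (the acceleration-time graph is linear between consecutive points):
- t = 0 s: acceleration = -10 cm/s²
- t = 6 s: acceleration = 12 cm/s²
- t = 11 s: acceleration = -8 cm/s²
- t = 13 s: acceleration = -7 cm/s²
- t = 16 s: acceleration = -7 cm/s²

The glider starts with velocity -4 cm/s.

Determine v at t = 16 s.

Δv equals the area under the a-t graph; then v = v₀ + Δv.
0–6 s: ½(-10 + 12)(6) = 6 cm/s
6–11 s: ½(12 + -8)(5) = 10 cm/s
11–13 s: ½(-8 + -7)(2) = -15 cm/s
13–16 s: -7 × 3 = -21 cm/s
Δv = -20 cm/s, so v(16) = -4 + (-20) = -24 cm/s.

-24 cm/s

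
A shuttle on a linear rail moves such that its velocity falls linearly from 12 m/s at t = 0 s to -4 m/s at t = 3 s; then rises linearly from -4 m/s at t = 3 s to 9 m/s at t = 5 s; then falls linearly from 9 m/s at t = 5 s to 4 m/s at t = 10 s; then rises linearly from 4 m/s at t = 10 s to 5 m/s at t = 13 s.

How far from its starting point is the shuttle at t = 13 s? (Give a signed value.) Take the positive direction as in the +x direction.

Displacement is the signed area under the v-t curve.
0–3 s: ½(12 + -4)(3) = 12 m
3–5 s: ½(-4 + 9)(2) = 5 m
5–10 s: ½(9 + 4)(5) = 32.5 m
10–13 s: ½(4 + 5)(3) = 13.5 m
Net displacement = 63 m

63 m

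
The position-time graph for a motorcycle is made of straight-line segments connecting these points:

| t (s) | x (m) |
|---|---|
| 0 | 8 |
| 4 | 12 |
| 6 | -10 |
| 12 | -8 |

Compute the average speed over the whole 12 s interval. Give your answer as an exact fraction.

Average speed = (total path length)/(elapsed time); on a piecewise-linear x-t graph the path length is Σ|Δx|.
0–4 s: |Δx| = |12 − 8| = 4 m
4–6 s: |Δx| = |-10 − 12| = 22 m
6–12 s: |Δx| = |-8 − -10| = 2 m
Total path = 28 m; average speed = 28/12 = 7/3 m/s.

7/3 m/s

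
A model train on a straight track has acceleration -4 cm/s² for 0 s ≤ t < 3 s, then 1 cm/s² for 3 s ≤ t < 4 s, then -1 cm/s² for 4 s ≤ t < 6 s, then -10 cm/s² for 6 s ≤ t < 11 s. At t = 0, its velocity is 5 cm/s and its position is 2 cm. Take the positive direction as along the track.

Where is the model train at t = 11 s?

On each constant-a segment, Δv = aΔt and Δx = v₀Δt + ½aΔt²; chain segment to segment.
0–3 s: v starts 5 cm/s; Δx = 5·3 + ½·-4·3² = -3 cm; v ends -7 cm/s.
3–4 s: v starts -7 cm/s; Δx = -7·1 + ½·1·1² = -6.5 cm; v ends -6 cm/s.
4–6 s: v starts -6 cm/s; Δx = -6·2 + ½·-1·2² = -14 cm; v ends -8 cm/s.
6–11 s: v starts -8 cm/s; Δx = -8·5 + ½·-10·5² = -165 cm; v ends -58 cm/s.
x(11) = 2 + Σ Δx = -186.5 cm.

-186.5 cm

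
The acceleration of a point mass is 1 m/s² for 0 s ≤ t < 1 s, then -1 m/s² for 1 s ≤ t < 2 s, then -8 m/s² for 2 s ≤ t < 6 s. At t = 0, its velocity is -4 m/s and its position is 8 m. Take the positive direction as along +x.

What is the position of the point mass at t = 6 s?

On each constant-a segment, Δv = aΔt and Δx = v₀Δt + ½aΔt²; chain segment to segment.
0–1 s: v starts -4 m/s; Δx = -4·1 + ½·1·1² = -3.5 m; v ends -3 m/s.
1–2 s: v starts -3 m/s; Δx = -3·1 + ½·-1·1² = -3.5 m; v ends -4 m/s.
2–6 s: v starts -4 m/s; Δx = -4·4 + ½·-8·4² = -80 m; v ends -36 m/s.
x(6) = 8 + Σ Δx = -79 m.

-79 m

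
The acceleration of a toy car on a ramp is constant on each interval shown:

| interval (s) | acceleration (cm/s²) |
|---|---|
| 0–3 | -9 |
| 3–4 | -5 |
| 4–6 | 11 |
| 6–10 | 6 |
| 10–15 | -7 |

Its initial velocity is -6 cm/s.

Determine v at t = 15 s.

Δv equals the area under the a-t graph; then v = v₀ + Δv.
0–3 s: -9 × 3 = -27 cm/s
3–4 s: -5 × 1 = -5 cm/s
4–6 s: 11 × 2 = 22 cm/s
6–10 s: 6 × 4 = 24 cm/s
10–15 s: -7 × 5 = -35 cm/s
Δv = -21 cm/s, so v(15) = -6 + (-21) = -27 cm/s.

-27 cm/s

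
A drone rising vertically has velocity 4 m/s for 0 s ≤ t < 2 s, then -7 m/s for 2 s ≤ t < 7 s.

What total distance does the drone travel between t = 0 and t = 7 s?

43 m

Total distance travelled is ∫|v| dt — sum the magnitudes of each area piece.
0–2 s: |4| × 2 = 8 m
2–7 s: |-7| × 5 = 35 m
Total distance = 43 m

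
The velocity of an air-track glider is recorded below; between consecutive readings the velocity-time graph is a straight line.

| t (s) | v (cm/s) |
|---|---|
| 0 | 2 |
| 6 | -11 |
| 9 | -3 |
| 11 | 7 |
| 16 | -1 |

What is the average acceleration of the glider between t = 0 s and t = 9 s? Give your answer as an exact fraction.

Average acceleration = Δv/Δt = (-3 − 2)/(9 − 0) = -5/9 cm/s².

-5/9 cm/s²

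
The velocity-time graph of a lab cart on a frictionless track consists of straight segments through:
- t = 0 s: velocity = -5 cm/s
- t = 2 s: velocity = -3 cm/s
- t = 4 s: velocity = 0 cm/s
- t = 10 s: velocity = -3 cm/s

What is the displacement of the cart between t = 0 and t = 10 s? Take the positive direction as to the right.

Net displacement equals the area under the velocity-time graph (areas below the axis count negative).
0–2 s: ½(-5 + -3)(2) = -8 cm
2–4 s: ½(-3 + 0)(2) = -3 cm
4–10 s: ½(0 + -3)(6) = -9 cm
Net displacement = -20 cm

-20 cm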